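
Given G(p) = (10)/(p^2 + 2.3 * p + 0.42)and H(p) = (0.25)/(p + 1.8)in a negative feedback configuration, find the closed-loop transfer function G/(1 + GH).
Closed-loop T = G/(1+GH).
Numerator: G_num * H_den = 10*p + 18.
Denominator: G_den * H_den + G_num * H_num = (p^3 + 4.1*p^2 + 4.56*p + 0.756) + (2.5) = p^3 + 4.1*p^2 + 4.56*p + 3.256.
T(p) = (10*p + 18)/(p^3 + 4.1*p^2 + 4.56*p + 3.256)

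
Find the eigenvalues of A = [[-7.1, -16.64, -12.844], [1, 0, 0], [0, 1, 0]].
Eigenvalues solve det(λI - A) = 0.
Characteristic polynomial: λ^3 + 7.1*λ^2 + 16.64*λ + 12.844 = 0.
Factor: (λ + 2.6)(λ + 2.6)(λ + 1.9) = 0.
Roots: -1.9, -2.6, -2.6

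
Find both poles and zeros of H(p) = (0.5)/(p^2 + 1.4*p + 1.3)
Set denominator = 0: p^2 + 1.4*p + 1.3 = 0 → Poles: -0.7 + 0.9j, -0.7 - 0.9j
Numerator is a nonzero constant (0.5) → Zeros: none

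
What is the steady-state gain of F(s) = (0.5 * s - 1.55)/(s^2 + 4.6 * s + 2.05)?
DC gain = F(0) = num(0)/den(0) = -1.55/2.05 = -0.7561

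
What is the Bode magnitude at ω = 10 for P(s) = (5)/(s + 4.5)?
Substitute s = j*10: P(j10) = 0.18711 - 0.4158j.
|P(j10)| = sqrt(Re² + Im²) = 0.456.
20*log₁₀(0.456) = -6.82 dB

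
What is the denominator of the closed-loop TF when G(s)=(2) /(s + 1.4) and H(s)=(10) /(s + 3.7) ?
Characteristic poly = G_den * H_den + G_num * H_num = (s^2 + 5.1*s + 5.18) + (20) = s^2 + 5.1*s + 25.18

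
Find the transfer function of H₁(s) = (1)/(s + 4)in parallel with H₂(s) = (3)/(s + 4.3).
Parallel: H = H₁ + H₂ = (n₁·d₂ + n₂·d₁)/(d₁·d₂).
n₁·d₂ = s + 4.3. n₂·d₁ = 3*s + 12. Sum = 4*s + 16.3. d₁·d₂ = s^2 + 8.3*s + 17.2.
H(s) = (4*s + 16.3)/(s^2 + 8.3*s + 17.2)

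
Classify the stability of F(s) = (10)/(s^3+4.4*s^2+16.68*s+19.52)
Denominator: s^3 + 4.4*s^2 + 16.68*s + 19.52 = (s + 1.6)(s^2 + 2.8*s + 12.2). Poles: -1.4 + 3.2j, -1.4 - 3.2j, -1.6. Stable (all poles in LHP)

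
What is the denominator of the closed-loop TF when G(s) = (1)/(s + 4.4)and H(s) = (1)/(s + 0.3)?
Characteristic poly = G_den * H_den + G_num * H_num = (s^2 + 4.7*s + 1.32) + (1) = s^2 + 4.7*s + 2.32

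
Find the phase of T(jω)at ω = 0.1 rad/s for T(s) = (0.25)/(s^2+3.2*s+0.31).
Substitute s = j*0.1: T(j0.1) = 0.389813 - 0.4158j.
∠T(j0.1) = atan2(Im, Re) = atan2(-0.4158, 0.389813) = -46.85°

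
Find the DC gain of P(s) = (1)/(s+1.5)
DC gain = P(0) = num(0)/den(0) = 1/1.5 = 0.6667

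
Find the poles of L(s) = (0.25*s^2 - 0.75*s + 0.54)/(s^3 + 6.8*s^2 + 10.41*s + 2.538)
Set denominator = 0: s^3 + 6.8*s^2 + 10.41*s + 2.538 = (s + 4.7)(s + 1.8)(s + 0.3) = 0 → Poles: -0.3, -1.8, -4.7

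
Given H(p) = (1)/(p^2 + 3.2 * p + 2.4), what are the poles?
Set denominator = 0: p^2 + 3.2*p + 2.4 = (p + 1.2)(p + 2) = 0 → Poles: -1.2, -2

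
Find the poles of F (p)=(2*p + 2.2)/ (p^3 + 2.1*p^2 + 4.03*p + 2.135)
Set denominator = 0: p^3 + 2.1*p^2 + 4.03*p + 2.135 = (p + 0.7)(p^2 + 1.4*p + 3.05) = 0 → Poles: -0.7, -0.7 + 1.6j, -0.7 - 1.6j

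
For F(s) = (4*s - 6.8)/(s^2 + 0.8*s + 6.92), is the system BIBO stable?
Denominator: s^2 + 0.8*s + 6.92. Poles: -0.4 + 2.6j, -0.4 - 2.6j. All Re(p)<0: Yes (stable)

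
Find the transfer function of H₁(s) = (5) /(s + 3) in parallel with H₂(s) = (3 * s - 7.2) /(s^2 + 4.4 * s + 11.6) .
Parallel: H = H₁ + H₂ = (n₁·d₂ + n₂·d₁)/(d₁·d₂).
n₁·d₂ = 5*s^2 + 22*s + 58. n₂·d₁ = 3*s^2 + 1.8*s - 21.6. Sum = 8*s^2 + 23.8*s + 36.4. d₁·d₂ = s^3 + 7.4*s^2 + 24.8*s + 34.8.
H(s) = (8*s^2 + 23.8*s + 36.4)/(s^3 + 7.4*s^2 + 24.8*s + 34.8)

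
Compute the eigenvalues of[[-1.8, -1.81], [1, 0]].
Eigenvalues solve det(λI - A) = 0.
Characteristic polynomial: λ^2 + 1.8*λ + 1.81 = 0.
Roots: -0.9 + 1j, -0.9 - 1j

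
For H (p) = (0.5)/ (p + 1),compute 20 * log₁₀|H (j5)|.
Substitute p = j*5: H(j5) = 0.0192308 - 0.0961538j.
|H(j5)| = sqrt(Re² + Im²) = 0.09806.
20*log₁₀(0.09806) = -20.17 dB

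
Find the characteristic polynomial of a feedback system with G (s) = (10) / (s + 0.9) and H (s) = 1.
Characteristic poly = G_den * H_den + G_num * H_num = (s + 0.9) + (10) = s + 10.9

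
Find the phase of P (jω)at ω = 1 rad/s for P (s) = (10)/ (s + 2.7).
Substitute s = j*1: P(j1) = 3.25694 - 1.20627j.
∠P(j1) = atan2(Im, Re) = atan2(-1.20627, 3.25694) = -20.32°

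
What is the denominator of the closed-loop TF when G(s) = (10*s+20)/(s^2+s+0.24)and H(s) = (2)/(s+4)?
Characteristic poly = G_den * H_den + G_num * H_num = (s^3 + 5*s^2 + 4.24*s + 0.96) + (20*s + 40) = s^3 + 5*s^2 + 24.24*s + 40.96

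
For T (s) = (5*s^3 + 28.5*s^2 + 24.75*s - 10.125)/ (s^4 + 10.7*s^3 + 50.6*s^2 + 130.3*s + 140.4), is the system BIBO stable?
Denominator: s^4 + 10.7*s^3 + 50.6*s^2 + 130.3*s + 140.4 = (s + 2.7)(s + 4)(s^2 + 4*s + 13). Poles: -2 + 3j, -2 - 3j, -2.7, -4. All Re(p)<0: Yes (stable)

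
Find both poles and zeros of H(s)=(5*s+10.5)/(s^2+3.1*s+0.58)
Set denominator = 0: s^2 + 3.1*s + 0.58 = (s + 2.9)(s + 0.2) = 0 → Poles: -0.2, -2.9
Set numerator = 0: 5*s + 10.5 = 0 → Zeros: -2.1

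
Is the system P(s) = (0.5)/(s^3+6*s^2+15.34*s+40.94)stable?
Denominator: s^3 + 6*s^2 + 15.34*s + 40.94 = (s + 4.6)(s^2 + 1.4*s + 8.9). Poles: -0.7 + 2.9j, -0.7 - 2.9j, -4.6. All Re(p)<0: Yes (stable)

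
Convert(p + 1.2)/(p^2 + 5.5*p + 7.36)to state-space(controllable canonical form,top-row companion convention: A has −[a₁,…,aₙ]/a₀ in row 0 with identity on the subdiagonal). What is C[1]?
Reachable canonical form: C = numerator coefficients (right-aligned, zero-padded to length n).
num = p + 1.2, C = [[1, 1.2]].
C[1] = 1.2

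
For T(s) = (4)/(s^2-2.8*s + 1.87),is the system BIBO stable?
Denominator: s^2 - 2.8*s + 1.87 = (s - 1.1)(s - 1.7). Poles: 1.1, 1.7. All Re(p)<0: No (unstable)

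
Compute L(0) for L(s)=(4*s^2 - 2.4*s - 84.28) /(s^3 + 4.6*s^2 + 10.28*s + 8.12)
DC gain = L(0) = num(0)/den(0) = -84.28/8.12 = -10.38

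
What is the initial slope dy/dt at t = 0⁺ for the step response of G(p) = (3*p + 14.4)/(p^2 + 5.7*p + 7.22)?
IVT: y'(0⁺) = lim_{p→∞} p²·Y(p) = lim_{p→∞} p·G(p).
deg(num) = 1, deg(den) = 2, relative degree = 1, so p·G(p) → (leading num)/(leading den) = 3/1 = 3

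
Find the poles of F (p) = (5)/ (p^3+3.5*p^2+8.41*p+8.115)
Set denominator = 0: p^3 + 3.5*p^2 + 8.41*p + 8.115 = (p + 1.5)(p^2 + 2*p + 5.41) = 0 → Poles: -1 + 2.1j, -1 - 2.1j, -1.5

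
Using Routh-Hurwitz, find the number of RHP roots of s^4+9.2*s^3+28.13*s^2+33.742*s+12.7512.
Routh array:
s^4: [1, 28.13, 12.7512]; s^3: [9.2, 33.742]; s^2: [24.4624, 12.7512]; s^1: [28.9464]; s^0: [12.7512]
First column: [1, 9.2, 24.4624, 28.9464, 12.7512]. Sign changes = RHP roots = 0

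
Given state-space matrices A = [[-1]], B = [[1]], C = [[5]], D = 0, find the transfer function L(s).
L(s) = C(sI - A)⁻¹B + D.
Characteristic polynomial det(sI - A) = s + 1.
Numerator from C·adj(sI-A)·B + D·det(sI-A) = 5.
L(s) = (5)/(s + 1)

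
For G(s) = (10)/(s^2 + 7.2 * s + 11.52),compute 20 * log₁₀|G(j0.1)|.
Substitute s = j*0.1: G(j0.1) = 0.865423 - 0.0541359j.
|G(j0.1)| = sqrt(Re² + Im²) = 0.8671.
20*log₁₀(0.8671) = -1.24 dB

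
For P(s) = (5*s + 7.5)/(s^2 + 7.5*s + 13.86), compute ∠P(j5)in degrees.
Substitute s = j*5: P(j5) = 0.55801 - 0.365766j.
∠P(j5) = atan2(Im, Re) = atan2(-0.365766, 0.55801) = -33.24°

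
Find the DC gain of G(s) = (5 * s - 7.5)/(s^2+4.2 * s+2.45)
DC gain = G(0) = num(0)/den(0) = -7.5/2.45 = -3.061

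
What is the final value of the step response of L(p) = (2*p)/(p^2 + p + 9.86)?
FVT: lim_{t→∞} y(t) = lim_{p→0} p*Y(p) where Y(p) = L(p)/p.
= lim_{p→0} L(p) = L(0) = num(0)/den(0) = 0/9.86 = 0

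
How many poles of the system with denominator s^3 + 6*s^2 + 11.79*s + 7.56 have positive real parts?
s^3 + 6*s^2 + 11.79*s + 7.56 = (s + 2.1)(s + 2.4)(s + 1.5). Poles: -1.5, -2.1, -2.4. RHP poles (Re>0): 0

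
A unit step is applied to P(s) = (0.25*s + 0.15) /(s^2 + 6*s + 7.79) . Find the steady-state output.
FVT: lim_{t→∞} y(t) = lim_{s→0} s*Y(s) where Y(s) = P(s)/s.
= lim_{s→0} P(s) = P(0) = num(0)/den(0) = 0.15/7.79 = 0.01926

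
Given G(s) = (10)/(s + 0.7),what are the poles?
Set denominator = 0: s + 0.7 = 0 → Poles: -0.7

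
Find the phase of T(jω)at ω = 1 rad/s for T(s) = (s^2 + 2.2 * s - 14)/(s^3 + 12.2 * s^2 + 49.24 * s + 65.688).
Substitute s = j*1: T(j1) = -0.134191 + 0.162156j.
∠T(j1) = atan2(Im, Re) = atan2(0.162156, -0.134191) = 129.61°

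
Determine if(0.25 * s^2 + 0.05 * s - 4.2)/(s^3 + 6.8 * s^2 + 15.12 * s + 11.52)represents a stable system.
Denominator: s^3 + 6.8*s^2 + 15.12*s + 11.52 = (s + 3.2)(s^2 + 3.6*s + 3.6). Poles: -1.8 + 0.6j, -1.8 - 0.6j, -3.2. All Re(p)<0: Yes (stable)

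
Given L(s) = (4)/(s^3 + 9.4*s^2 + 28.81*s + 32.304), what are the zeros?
Numerator is a nonzero constant (4) → Zeros: none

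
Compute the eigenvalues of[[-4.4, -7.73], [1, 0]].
Eigenvalues solve det(λI - A) = 0.
Characteristic polynomial: λ^2 + 4.4*λ + 7.73 = 0.
Roots: -2.2 + 1.7j, -2.2 - 1.7j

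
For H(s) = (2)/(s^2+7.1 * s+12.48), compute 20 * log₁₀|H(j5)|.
Substitute s = j*5: H(j5) = -0.0176711 - 0.0501058j.
|H(j5)| = sqrt(Re² + Im²) = 0.05313.
20*log₁₀(0.05313) = -25.49 dB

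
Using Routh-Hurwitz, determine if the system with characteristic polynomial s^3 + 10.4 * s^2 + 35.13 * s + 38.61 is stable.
Routh array:
s^3: [1, 35.13]; s^2: [10.4, 38.61]; s^1: [31.4175]; s^0: [38.61]
First column: [1, 10.4, 31.4175, 38.61]. Sign changes = 0.
Yes, stable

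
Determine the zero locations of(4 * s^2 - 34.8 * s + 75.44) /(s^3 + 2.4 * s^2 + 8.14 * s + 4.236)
Set numerator = 0: 4*s^2 - 34.8*s + 75.44 = 4*(s - 4.1)(s - 4.6) = 0 → Zeros: 4.1, 4.6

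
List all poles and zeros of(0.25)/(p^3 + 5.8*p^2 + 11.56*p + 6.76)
Set denominator = 0: p^3 + 5.8*p^2 + 11.56*p + 6.76 = (p + 1)(p^2 + 4.8*p + 6.76) = 0 → Poles: -1, -2.4 + 1j, -2.4 - 1j
Numerator is a nonzero constant (0.25) → Zeros: none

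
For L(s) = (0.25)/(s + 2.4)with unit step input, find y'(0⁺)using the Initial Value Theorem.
IVT: y'(0⁺) = lim_{s→∞} s²·Y(s) = lim_{s→∞} s·L(s).
deg(num) = 0, deg(den) = 1, relative degree = 1, so s·L(s) → (leading num)/(leading den) = 0.25/1 = 0.25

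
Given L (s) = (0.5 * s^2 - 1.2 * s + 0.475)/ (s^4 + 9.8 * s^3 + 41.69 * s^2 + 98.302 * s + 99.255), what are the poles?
Set denominator = 0: s^4 + 9.8*s^3 + 41.69*s^2 + 98.302*s + 99.255 = (s + 2.5)(s + 3.9)(s^2 + 3.4*s + 10.18) = 0 → Poles: -1.7 + 2.7j, -1.7 - 2.7j, -2.5, -3.9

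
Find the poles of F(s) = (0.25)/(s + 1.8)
Set denominator = 0: s + 1.8 = 0 → Poles: -1.8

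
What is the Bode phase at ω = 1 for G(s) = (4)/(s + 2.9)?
Substitute s = j*1: G(j1) = 1.23273 - 0.42508j.
∠G(j1) = atan2(Im, Re) = atan2(-0.42508, 1.23273) = -19.03°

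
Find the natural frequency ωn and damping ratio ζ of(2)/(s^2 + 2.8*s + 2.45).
Underdamped: complex pole -1.4 + 0.7j. ωn = |pole| = 1.565, ζ = -Re(pole)/ωn = 0.8944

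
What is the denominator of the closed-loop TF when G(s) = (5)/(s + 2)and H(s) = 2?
Characteristic poly = G_den * H_den + G_num * H_num = (s + 2) + (10) = s + 12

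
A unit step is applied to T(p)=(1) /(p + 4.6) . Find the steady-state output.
FVT: lim_{t→∞} y(t) = lim_{p→0} p*Y(p) where Y(p) = T(p)/p.
= lim_{p→0} T(p) = T(0) = num(0)/den(0) = 1/4.6 = 0.2174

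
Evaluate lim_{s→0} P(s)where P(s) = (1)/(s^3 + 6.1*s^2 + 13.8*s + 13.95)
DC gain = P(0) = num(0)/den(0) = 1/13.95 = 0.07168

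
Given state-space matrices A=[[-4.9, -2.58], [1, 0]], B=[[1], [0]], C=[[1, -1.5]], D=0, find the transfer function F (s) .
F(s) = C(sI - A)⁻¹B + D.
Characteristic polynomial det(sI - A) = s^2 + 4.9*s + 2.58.
Numerator from C·adj(sI-A)·B + D·det(sI-A) = s - 1.5.
F(s) = (s - 1.5)/(s^2 + 4.9*s + 2.58)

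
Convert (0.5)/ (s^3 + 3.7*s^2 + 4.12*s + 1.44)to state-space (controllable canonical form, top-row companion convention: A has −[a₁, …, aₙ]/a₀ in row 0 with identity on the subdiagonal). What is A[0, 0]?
Reachable canonical form for den = s^3 + 3.7*s^2 + 4.12*s + 1.44: top row of A = -[a₁,a₂,...,aₙ]/a₀, ones on the subdiagonal, zeros elsewhere.
A = [[-3.7, -4.12, -1.44], [1, 0, 0], [0, 1, 0]].
A[0,0] = -3.7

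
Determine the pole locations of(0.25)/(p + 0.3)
Set denominator = 0: p + 0.3 = 0 → Poles: -0.3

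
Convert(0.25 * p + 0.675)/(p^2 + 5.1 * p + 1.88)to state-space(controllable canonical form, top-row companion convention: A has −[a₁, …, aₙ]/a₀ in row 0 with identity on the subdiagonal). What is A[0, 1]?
Reachable canonical form for den = p^2 + 5.1*p + 1.88: top row of A = -[a₁,a₂,...,aₙ]/a₀, ones on the subdiagonal, zeros elsewhere.
A = [[-5.1, -1.88], [1, 0]].
A[0,1] = -1.88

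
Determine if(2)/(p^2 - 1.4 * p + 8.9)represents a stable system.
Denominator: p^2 - 1.4*p + 8.9. Poles: 0.7 + 2.9j, 0.7 - 2.9j. All Re(p)<0: No (unstable)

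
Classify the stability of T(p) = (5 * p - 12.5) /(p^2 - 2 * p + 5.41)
Denominator: p^2 - 2*p + 5.41. Poles: 1 + 2.1j, 1 - 2.1j. Unstable (2 pole(s) in RHP)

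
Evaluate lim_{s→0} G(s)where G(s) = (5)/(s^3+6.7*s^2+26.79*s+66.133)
DC gain = G(0) = num(0)/den(0) = 5/66.133 = 0.07561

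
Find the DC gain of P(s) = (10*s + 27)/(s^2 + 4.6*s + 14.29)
DC gain = P(0) = num(0)/den(0) = 27/14.29 = 1.889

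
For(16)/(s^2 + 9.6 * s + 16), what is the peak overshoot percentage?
Standard form: ωn²/(s²+2ζωn·s+ωn²) → ωn = 4, ζ = 1.2.
ζ ≥ 1, so the response is non-oscillatory: peak overshoot = 0%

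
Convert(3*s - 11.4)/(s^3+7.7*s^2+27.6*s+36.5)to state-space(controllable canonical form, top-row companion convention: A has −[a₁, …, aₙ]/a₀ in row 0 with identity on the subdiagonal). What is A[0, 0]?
Reachable canonical form for den = s^3 + 7.7*s^2 + 27.6*s + 36.5: top row of A = -[a₁,a₂,...,aₙ]/a₀, ones on the subdiagonal, zeros elsewhere.
A = [[-7.7, -27.6, -36.5], [1, 0, 0], [0, 1, 0]].
A[0,0] = -7.7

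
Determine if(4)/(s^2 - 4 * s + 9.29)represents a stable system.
Denominator: s^2 - 4*s + 9.29. Poles: 2 + 2.3j, 2 - 2.3j. All Re(p)<0: No (unstable)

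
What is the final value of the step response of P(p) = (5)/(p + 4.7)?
FVT: lim_{t→∞} y(t) = lim_{p→0} p*Y(p) where Y(p) = P(p)/p.
= lim_{p→0} P(p) = P(0) = num(0)/den(0) = 5/4.7 = 1.064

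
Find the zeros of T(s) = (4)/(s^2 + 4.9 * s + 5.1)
Numerator is a nonzero constant (4) → Zeros: none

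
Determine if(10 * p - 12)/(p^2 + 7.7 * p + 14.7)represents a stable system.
Denominator: p^2 + 7.7*p + 14.7 = (p + 3.5)(p + 4.2). Poles: -3.5, -4.2. All Re(p)<0: Yes (stable)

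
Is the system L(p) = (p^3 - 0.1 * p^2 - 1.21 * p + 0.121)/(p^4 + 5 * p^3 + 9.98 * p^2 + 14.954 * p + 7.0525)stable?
Denominator: p^4 + 5*p^3 + 9.98*p^2 + 14.954*p + 7.0525 = (p + 3.1)(p + 0.7)(p^2 + 1.2*p + 3.25). Poles: -0.6 + 1.7j, -0.6 - 1.7j, -0.7, -3.1. All Re(p)<0: Yes (stable)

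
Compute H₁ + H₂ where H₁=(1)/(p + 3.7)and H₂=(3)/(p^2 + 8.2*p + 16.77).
Parallel: H = H₁ + H₂ = (n₁·d₂ + n₂·d₁)/(d₁·d₂).
n₁·d₂ = p^2 + 8.2*p + 16.77. n₂·d₁ = 3*p + 11.1. Sum = p^2 + 11.2*p + 27.87. d₁·d₂ = p^3 + 11.9*p^2 + 47.11*p + 62.049.
H(p) = (p^2 + 11.2*p + 27.87)/(p^3 + 11.9*p^2 + 47.11*p + 62.049)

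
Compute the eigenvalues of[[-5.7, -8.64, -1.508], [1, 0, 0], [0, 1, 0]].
Eigenvalues solve det(λI - A) = 0.
Characteristic polynomial: λ^3 + 5.7*λ^2 + 8.64*λ + 1.508 = 0.
Factor: (λ + 2.6)(λ + 0.2)(λ + 2.9) = 0.
Roots: -0.2, -2.6, -2.9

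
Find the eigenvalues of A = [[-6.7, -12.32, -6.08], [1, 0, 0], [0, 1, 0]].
Eigenvalues solve det(λI - A) = 0.
Characteristic polynomial: λ^3 + 6.7*λ^2 + 12.32*λ + 6.08 = 0.
Factor: (λ + 4)(λ + 0.8)(λ + 1.9) = 0.
Roots: -0.8, -1.9, -4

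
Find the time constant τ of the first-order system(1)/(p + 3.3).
First-order system: τ = -1/pole. Pole = -3.3. τ = -1/(-3.3) = 0.303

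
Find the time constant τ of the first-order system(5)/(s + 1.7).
First-order system: τ = -1/pole. Pole = -1.7. τ = -1/(-1.7) = 0.5882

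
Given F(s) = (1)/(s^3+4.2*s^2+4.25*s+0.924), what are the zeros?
Numerator is a nonzero constant (1) → Zeros: none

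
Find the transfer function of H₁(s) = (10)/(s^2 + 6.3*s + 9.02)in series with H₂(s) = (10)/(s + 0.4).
Series: H = H₁ · H₂ = (n₁·n₂)/(d₁·d₂).
Num: n₁·n₂ = 100. Den: d₁·d₂ = s^3 + 6.7*s^2 + 11.54*s + 3.608.
H(s) = (100)/(s^3 + 6.7*s^2 + 11.54*s + 3.608)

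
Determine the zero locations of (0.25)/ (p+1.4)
Numerator is a nonzero constant (0.25) → Zeros: none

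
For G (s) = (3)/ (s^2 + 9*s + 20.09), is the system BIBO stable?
Denominator: s^2 + 9*s + 20.09 = (s + 4.1)(s + 4.9). Poles: -4.1, -4.9. All Re(p)<0: Yes (stable)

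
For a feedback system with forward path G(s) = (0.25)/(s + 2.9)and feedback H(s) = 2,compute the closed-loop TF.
Closed-loop T = G/(1+GH).
Numerator: G_num * H_den = 0.25.
Denominator: G_den * H_den + G_num * H_num = (s + 2.9) + (0.5) = s + 3.4.
T(s) = (0.25)/(s + 3.4)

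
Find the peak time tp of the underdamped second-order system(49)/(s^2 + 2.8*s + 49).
Standard form: ωn²/(s²+2ζωn·s+ωn²) → ωn = 7, ζ = 0.2.
ωd = ωn·√(1-ζ²) = 7·√(1-0.2²) = 6.859.
tp = π/ωd = π/6.859 = 0.4581 s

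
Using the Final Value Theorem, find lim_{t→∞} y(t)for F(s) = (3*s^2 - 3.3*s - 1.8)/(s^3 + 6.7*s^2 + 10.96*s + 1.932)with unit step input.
FVT: lim_{t→∞} y(t) = lim_{s→0} s*Y(s) where Y(s) = F(s)/s.
= lim_{s→0} F(s) = F(0) = num(0)/den(0) = -1.8/1.932 = -0.9317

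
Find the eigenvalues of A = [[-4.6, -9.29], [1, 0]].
Eigenvalues solve det(λI - A) = 0.
Characteristic polynomial: λ^2 + 4.6*λ + 9.29 = 0.
Roots: -2.3 + 2j, -2.3 - 2j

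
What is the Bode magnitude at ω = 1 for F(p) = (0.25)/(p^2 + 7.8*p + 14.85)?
Substitute p = j*1: F(j1) = 0.0137041 - 0.00771781j.
|F(j1)| = sqrt(Re² + Im²) = 0.01573.
20*log₁₀(0.01573) = -36.07 dB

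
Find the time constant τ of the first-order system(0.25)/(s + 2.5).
First-order system: τ = -1/pole. Pole = -2.5. τ = -1/(-2.5) = 0.4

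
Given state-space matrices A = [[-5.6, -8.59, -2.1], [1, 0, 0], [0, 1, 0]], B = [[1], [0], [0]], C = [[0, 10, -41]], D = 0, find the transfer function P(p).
P(p) = C(pI - A)⁻¹B + D.
Characteristic polynomial det(pI - A) = p^3 + 5.6*p^2 + 8.59*p + 2.1.
Numerator from C·adj(pI-A)·B + D·det(pI-A) = 10*p - 41.
P(p) = (10*p - 41)/(p^3 + 5.6*p^2 + 8.59*p + 2.1)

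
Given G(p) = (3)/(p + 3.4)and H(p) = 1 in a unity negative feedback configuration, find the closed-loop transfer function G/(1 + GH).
Closed-loop T = G/(1+GH).
Numerator: G_num * H_den = 3.
Denominator: G_den * H_den + G_num * H_num = (p + 3.4) + (3) = p + 6.4.
T(p) = (3)/(p + 6.4)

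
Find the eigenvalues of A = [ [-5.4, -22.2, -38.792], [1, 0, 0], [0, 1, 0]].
Eigenvalues solve det(λI - A) = 0.
Characteristic polynomial: λ^3 + 5.4*λ^2 + 22.2*λ + 38.792 = 0.
Factor: (λ + 2.6)(λ^2 + 2.8*λ + 14.92) = 0.
Roots: -1.4 + 3.6j, -1.4 - 3.6j, -2.6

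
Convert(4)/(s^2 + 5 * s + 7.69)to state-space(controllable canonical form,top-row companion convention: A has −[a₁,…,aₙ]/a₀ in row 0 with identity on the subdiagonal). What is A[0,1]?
Reachable canonical form for den = s^2 + 5*s + 7.69: top row of A = -[a₁,a₂,...,aₙ]/a₀, ones on the subdiagonal, zeros elsewhere.
A = [[-5, -7.69], [1, 0]].
A[0,1] = -7.69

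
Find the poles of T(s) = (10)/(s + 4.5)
Set denominator = 0: s + 4.5 = 0 → Poles: -4.5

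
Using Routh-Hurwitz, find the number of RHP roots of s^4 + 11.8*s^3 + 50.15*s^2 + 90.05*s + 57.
Routh array:
s^4: [1, 50.15, 57]; s^3: [11.8, 90.05]; s^2: [42.5186, 57]; s^1: [74.2311]; s^0: [57]
First column: [1, 11.8, 42.5186, 74.2311, 57]. Sign changes = RHP roots = 0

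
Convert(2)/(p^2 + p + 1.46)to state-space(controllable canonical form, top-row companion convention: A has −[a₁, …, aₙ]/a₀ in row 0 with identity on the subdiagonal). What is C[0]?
Reachable canonical form: C = numerator coefficients (right-aligned, zero-padded to length n).
num = 2, C = [[0, 2]].
C[0] = 0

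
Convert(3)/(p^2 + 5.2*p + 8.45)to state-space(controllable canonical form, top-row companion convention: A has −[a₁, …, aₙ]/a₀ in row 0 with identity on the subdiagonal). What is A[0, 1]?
Reachable canonical form for den = p^2 + 5.2*p + 8.45: top row of A = -[a₁,a₂,...,aₙ]/a₀, ones on the subdiagonal, zeros elsewhere.
A = [[-5.2, -8.45], [1, 0]].
A[0,1] = -8.45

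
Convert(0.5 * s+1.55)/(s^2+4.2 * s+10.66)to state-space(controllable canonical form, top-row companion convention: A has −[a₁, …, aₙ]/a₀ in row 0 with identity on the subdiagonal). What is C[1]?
Reachable canonical form: C = numerator coefficients (right-aligned, zero-padded to length n).
num = 0.5*s + 1.55, C = [[0.5, 1.55]].
C[1] = 1.55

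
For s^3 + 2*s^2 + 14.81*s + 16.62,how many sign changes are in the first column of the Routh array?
Routh array:
s^3: [1, 14.81]; s^2: [2, 16.62]; s^1: [6.5]; s^0: [16.62]
First column: [1, 2, 6.5, 16.62]. Sign changes = 0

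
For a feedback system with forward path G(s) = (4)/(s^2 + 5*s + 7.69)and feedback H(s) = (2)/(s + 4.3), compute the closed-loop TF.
Closed-loop T = G/(1+GH).
Numerator: G_num * H_den = 4*s + 17.2.
Denominator: G_den * H_den + G_num * H_num = (s^3 + 9.3*s^2 + 29.19*s + 33.067) + (8) = s^3 + 9.3*s^2 + 29.19*s + 41.067.
T(s) = (4*s + 17.2)/(s^3 + 9.3*s^2 + 29.19*s + 41.067)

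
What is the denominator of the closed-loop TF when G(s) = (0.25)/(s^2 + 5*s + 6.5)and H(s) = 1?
Characteristic poly = G_den * H_den + G_num * H_num = (s^2 + 5*s + 6.5) + (0.25) = s^2 + 5*s + 6.75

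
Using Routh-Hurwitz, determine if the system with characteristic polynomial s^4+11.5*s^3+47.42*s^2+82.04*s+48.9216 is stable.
Routh array:
s^4: [1, 47.42, 48.9216]; s^3: [11.5, 82.04]; s^2: [40.2861, 48.9216]; s^1: [68.0749]; s^0: [48.9216]
First column: [1, 11.5, 40.2861, 68.0749, 48.9216]. Sign changes = 0.
Yes, stable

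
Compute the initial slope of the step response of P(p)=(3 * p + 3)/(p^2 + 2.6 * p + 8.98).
IVT: y'(0⁺) = lim_{p→∞} p²·Y(p) = lim_{p→∞} p·P(p).
deg(num) = 1, deg(den) = 2, relative degree = 1, so p·P(p) → (leading num)/(leading den) = 3/1 = 3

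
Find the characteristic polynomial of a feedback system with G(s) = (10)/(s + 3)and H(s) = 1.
Characteristic poly = G_den * H_den + G_num * H_num = (s + 3) + (10) = s + 13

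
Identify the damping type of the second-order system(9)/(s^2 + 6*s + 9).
Standard form: ωn²/(s²+2ζωn·s+ωn²) gives ωn=3, ζ=1.
Critically damped (ζ = 1)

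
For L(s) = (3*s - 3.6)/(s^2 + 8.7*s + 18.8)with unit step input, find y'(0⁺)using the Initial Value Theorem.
IVT: y'(0⁺) = lim_{s→∞} s²·Y(s) = lim_{s→∞} s·L(s).
deg(num) = 1, deg(den) = 2, relative degree = 1, so s·L(s) → (leading num)/(leading den) = 3/1 = 3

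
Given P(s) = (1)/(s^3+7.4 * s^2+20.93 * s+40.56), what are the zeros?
Numerator is a nonzero constant (1) → Zeros: none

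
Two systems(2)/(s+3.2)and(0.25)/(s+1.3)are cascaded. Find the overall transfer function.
Series: H = H₁ · H₂ = (n₁·n₂)/(d₁·d₂).
Num: n₁·n₂ = 0.5. Den: d₁·d₂ = s^2 + 4.5*s + 4.16.
H(s) = (0.5)/(s^2 + 4.5*s + 4.16)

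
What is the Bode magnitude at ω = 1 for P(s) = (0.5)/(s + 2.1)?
Substitute s = j*1: P(j1) = 0.194085 - 0.0924214j.
|P(j1)| = sqrt(Re² + Im²) = 0.215.
20*log₁₀(0.215) = -13.35 dB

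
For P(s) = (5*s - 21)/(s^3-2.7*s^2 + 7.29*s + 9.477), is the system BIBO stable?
Denominator: s^3 - 2.7*s^2 + 7.29*s + 9.477 = (s + 0.9)(s^2 - 3.6*s + 10.53). Poles: -0.9, 1.8 + 2.7j, 1.8 - 2.7j. All Re(p)<0: No (unstable)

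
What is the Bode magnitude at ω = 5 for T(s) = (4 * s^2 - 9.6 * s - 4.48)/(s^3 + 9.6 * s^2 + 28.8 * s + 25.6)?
Substitute s = j*5: T(j5) = 0.463831 + 0.264985j.
|T(j5)| = sqrt(Re² + Im²) = 0.5342.
20*log₁₀(0.5342) = -5.45 dB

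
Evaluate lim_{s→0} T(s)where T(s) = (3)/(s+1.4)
DC gain = T(0) = num(0)/den(0) = 3/1.4 = 2.143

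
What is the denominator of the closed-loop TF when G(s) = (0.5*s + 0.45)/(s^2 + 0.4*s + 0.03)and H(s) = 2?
Characteristic poly = G_den * H_den + G_num * H_num = (s^2 + 0.4*s + 0.03) + (s + 0.9) = s^2 + 1.4*s + 0.93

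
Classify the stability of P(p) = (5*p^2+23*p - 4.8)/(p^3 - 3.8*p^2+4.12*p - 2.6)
Denominator: p^3 - 3.8*p^2 + 4.12*p - 2.6 = (p - 2.6)(p^2 - 1.2*p + 1). Poles: 0.6 + 0.8j, 0.6 - 0.8j, 2.6. Unstable (3 pole(s) in RHP)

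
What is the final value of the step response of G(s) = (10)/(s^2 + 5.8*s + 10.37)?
FVT: lim_{t→∞} y(t) = lim_{s→0} s*Y(s) where Y(s) = G(s)/s.
= lim_{s→0} G(s) = G(0) = num(0)/den(0) = 10/10.37 = 0.9643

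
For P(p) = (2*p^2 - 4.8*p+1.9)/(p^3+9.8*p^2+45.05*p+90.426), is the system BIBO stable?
Denominator: p^3 + 9.8*p^2 + 45.05*p + 90.426 = (p + 4.2)(p^2 + 5.6*p + 21.53). Poles: -2.8 + 3.7j, -2.8 - 3.7j, -4.2. All Re(p)<0: Yes (stable)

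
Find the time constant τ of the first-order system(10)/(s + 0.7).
First-order system: τ = -1/pole. Pole = -0.7. τ = -1/(-0.7) = 1.429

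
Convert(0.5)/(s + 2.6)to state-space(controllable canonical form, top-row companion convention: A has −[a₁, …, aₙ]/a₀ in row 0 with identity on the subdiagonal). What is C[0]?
Reachable canonical form: C = numerator coefficients (right-aligned, zero-padded to length n).
num = 0.5, C = [[0.5]].
C[0] = 0.5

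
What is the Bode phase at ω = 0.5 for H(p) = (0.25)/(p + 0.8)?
Substitute p = j*0.5: H(j0.5) = 0.224719 - 0.140449j.
∠H(j0.5) = atan2(Im, Re) = atan2(-0.140449, 0.224719) = -32.01°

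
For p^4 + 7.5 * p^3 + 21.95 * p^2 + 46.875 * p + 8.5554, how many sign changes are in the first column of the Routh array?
Routh array:
p^4: [1, 21.95, 8.5554]; p^3: [7.5, 46.875]; p^2: [15.7, 8.5554]; p^1: [42.788]; p^0: [8.5554]
First column: [1, 7.5, 15.7, 42.788, 8.5554]. Sign changes = 0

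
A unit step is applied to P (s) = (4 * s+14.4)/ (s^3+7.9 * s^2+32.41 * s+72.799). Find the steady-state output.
FVT: lim_{t→∞} y(t) = lim_{s→0} s*Y(s) where Y(s) = P(s)/s.
= lim_{s→0} P(s) = P(0) = num(0)/den(0) = 14.4/72.799 = 0.1978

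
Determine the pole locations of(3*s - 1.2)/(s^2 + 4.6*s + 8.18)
Set denominator = 0: s^2 + 4.6*s + 8.18 = 0 → Poles: -2.3 + 1.7j, -2.3 - 1.7j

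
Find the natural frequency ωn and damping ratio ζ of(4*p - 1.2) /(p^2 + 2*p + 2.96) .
Underdamped: complex pole -1 + 1.4j. ωn = |pole| = 1.72, ζ = -Re(pole)/ωn = 0.5812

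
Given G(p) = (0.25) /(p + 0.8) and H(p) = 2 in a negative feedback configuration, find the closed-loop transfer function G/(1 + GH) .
Closed-loop T = G/(1+GH).
Numerator: G_num * H_den = 0.25.
Denominator: G_den * H_den + G_num * H_num = (p + 0.8) + (0.5) = p + 1.3.
T(p) = (0.25)/(p + 1.3)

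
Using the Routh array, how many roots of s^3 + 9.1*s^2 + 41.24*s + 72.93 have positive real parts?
Routh array:
s^3: [1, 41.24]; s^2: [9.1, 72.93]; s^1: [33.2257]; s^0: [72.93]
First column: [1, 9.1, 33.2257, 72.93]. Sign changes = RHP roots = 0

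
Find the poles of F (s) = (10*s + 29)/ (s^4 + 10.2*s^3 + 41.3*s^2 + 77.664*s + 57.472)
Set denominator = 0: s^4 + 10.2*s^3 + 41.3*s^2 + 77.664*s + 57.472 = (s^2 + 5.4*s + 8.98)(s^2 + 4.8*s + 6.4) = 0 → Poles: -2.4 + 0.8j, -2.4 - 0.8j, -2.7 + 1.3j, -2.7 - 1.3j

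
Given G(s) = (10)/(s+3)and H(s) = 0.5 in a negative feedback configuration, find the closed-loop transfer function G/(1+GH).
Closed-loop T = G/(1+GH).
Numerator: G_num * H_den = 10.
Denominator: G_den * H_den + G_num * H_num = (s + 3) + (5) = s + 8.
T(s) = (10)/(s + 8)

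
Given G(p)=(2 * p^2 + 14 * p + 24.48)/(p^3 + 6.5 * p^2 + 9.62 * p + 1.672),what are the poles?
Set denominator = 0: p^3 + 6.5*p^2 + 9.62*p + 1.672 = (p + 1.9)(p + 4.4)(p + 0.2) = 0 → Poles: -0.2, -1.9, -4.4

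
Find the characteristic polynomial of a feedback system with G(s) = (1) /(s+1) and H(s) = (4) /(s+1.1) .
Characteristic poly = G_den * H_den + G_num * H_num = (s^2 + 2.1*s + 1.1) + (4) = s^2 + 2.1*s + 5.1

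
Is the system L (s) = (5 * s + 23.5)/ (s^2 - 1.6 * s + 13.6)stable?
Denominator: s^2 - 1.6*s + 13.6. Poles: 0.8 + 3.6j, 0.8 - 3.6j. All Re(p)<0: No (unstable)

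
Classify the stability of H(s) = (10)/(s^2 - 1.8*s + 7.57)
Denominator: s^2 - 1.8*s + 7.57. Poles: 0.9 + 2.6j, 0.9 - 2.6j. Unstable (2 pole(s) in RHP)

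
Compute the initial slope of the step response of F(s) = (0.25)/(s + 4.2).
IVT: y'(0⁺) = lim_{s→∞} s²·Y(s) = lim_{s→∞} s·F(s).
deg(num) = 0, deg(den) = 1, relative degree = 1, so s·F(s) → (leading num)/(leading den) = 0.25/1 = 0.25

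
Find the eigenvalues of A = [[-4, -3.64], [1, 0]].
Eigenvalues solve det(λI - A) = 0.
Characteristic polynomial: λ^2 + 4*λ + 3.64 = 0.
Factor: (λ + 2.6)(λ + 1.4) = 0.
Roots: -1.4, -2.6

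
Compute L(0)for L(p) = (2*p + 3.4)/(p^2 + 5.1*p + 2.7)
DC gain = L(0) = num(0)/den(0) = 3.4/2.7 = 1.259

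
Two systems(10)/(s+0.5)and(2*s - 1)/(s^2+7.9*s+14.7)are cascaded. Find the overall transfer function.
Series: H = H₁ · H₂ = (n₁·n₂)/(d₁·d₂).
Num: n₁·n₂ = 20*s - 10. Den: d₁·d₂ = s^3 + 8.4*s^2 + 18.65*s + 7.35.
H(s) = (20*s - 10)/(s^3 + 8.4*s^2 + 18.65*s + 7.35)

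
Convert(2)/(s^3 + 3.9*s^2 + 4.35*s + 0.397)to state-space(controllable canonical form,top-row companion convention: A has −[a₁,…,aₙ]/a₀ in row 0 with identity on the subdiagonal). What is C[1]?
Reachable canonical form: C = numerator coefficients (right-aligned, zero-padded to length n).
num = 2, C = [[0, 0, 2]].
C[1] = 0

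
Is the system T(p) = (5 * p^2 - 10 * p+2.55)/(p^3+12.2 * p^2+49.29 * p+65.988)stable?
Denominator: p^3 + 12.2*p^2 + 49.29*p + 65.988 = (p + 3.6)(p + 3.9)(p + 4.7). Poles: -3.6, -3.9, -4.7. All Re(p)<0: Yes (stable)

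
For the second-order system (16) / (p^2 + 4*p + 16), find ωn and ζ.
Standard form: ωn²/(p²+2ζωn·p+ωn²).
const=16=ωn² → ωn=4, p coeff=4=2ζωn → ζ=0.5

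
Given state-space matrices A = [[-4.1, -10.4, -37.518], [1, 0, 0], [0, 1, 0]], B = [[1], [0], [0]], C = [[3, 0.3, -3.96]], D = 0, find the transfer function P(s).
P(s) = C(sI - A)⁻¹B + D.
Characteristic polynomial det(sI - A) = s^3 + 4.1*s^2 + 10.4*s + 37.518.
Numerator from C·adj(sI-A)·B + D·det(sI-A) = 3*s^2 + 0.3*s - 3.96.
P(s) = (3*s^2 + 0.3*s - 3.96)/(s^3 + 4.1*s^2 + 10.4*s + 37.518)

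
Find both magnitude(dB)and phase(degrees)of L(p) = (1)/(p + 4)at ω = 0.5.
Substitute p = j*0.5: L(j0.5) = 0.246154 - 0.0307692j.
|L| = 20*log₁₀(sqrt(Re²+Im²)) = -12.11 dB.
∠L = atan2(Im, Re) = -7.13°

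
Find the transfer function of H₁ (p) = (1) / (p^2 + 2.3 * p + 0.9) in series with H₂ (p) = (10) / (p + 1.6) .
Series: H = H₁ · H₂ = (n₁·n₂)/(d₁·d₂).
Num: n₁·n₂ = 10. Den: d₁·d₂ = p^3 + 3.9*p^2 + 4.58*p + 1.44.
H(p) = (10)/(p^3 + 3.9*p^2 + 4.58*p + 1.44)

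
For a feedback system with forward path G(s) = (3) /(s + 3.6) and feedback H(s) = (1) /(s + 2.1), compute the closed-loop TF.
Closed-loop T = G/(1+GH).
Numerator: G_num * H_den = 3*s + 6.3.
Denominator: G_den * H_den + G_num * H_num = (s^2 + 5.7*s + 7.56) + (3) = s^2 + 5.7*s + 10.56.
T(s) = (3*s + 6.3)/(s^2 + 5.7*s + 10.56)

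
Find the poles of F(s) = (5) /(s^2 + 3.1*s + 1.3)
Set denominator = 0: s^2 + 3.1*s + 1.3 = (s + 0.5)(s + 2.6) = 0 → Poles: -0.5, -2.6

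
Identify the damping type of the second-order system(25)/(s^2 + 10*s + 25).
Standard form: ωn²/(s²+2ζωn·s+ωn²) gives ωn=5, ζ=1.
Critically damped (ζ = 1)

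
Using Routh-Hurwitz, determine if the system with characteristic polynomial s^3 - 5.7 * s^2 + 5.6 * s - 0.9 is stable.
Routh array:
s^3: [1, 5.6]; s^2: [-5.7, -0.9]; s^1: [5.44211]; s^0: [-0.9]
First column: [1, -5.7, 5.44211, -0.9]. Sign changes = 3.
No, unstable (3 RHP root(s))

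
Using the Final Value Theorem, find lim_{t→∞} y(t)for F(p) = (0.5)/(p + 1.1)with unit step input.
FVT: lim_{t→∞} y(t) = lim_{p→0} p*Y(p) where Y(p) = F(p)/p.
= lim_{p→0} F(p) = F(0) = num(0)/den(0) = 0.5/1.1 = 0.4545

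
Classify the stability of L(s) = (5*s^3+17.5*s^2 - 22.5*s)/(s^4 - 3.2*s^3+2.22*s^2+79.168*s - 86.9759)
Denominator: s^4 - 3.2*s^3 + 2.22*s^2 + 79.168*s - 86.9759 = (s - 1.1)(s + 3.7)(s^2 - 5.8*s + 21.37). Poles: -3.7, 1.1, 2.9 + 3.6j, 2.9 - 3.6j. Unstable (3 pole(s) in RHP)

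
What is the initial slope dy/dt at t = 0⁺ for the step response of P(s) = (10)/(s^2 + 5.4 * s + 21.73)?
IVT: y'(0⁺) = lim_{s→∞} s²·Y(s) = lim_{s→∞} s·P(s).
deg(num) = 0, deg(den) = 2, relative degree = 2 ≥ 2, so s·P(s) → 0. Initial slope = 0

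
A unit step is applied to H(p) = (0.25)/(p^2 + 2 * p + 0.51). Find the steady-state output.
FVT: lim_{t→∞} y(t) = lim_{p→0} p*Y(p) where Y(p) = H(p)/p.
= lim_{p→0} H(p) = H(0) = num(0)/den(0) = 0.25/0.51 = 0.4902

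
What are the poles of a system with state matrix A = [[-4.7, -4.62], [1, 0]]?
Eigenvalues solve det(λI - A) = 0.
Characteristic polynomial: λ^2 + 4.7*λ + 4.62 = 0.
Factor: (λ + 1.4)(λ + 3.3) = 0.
Roots: -1.4, -3.3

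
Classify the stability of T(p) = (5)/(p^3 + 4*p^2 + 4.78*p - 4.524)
Denominator: p^3 + 4*p^2 + 4.78*p - 4.524 = (p - 0.6)(p^2 + 4.6*p + 7.54). Poles: -2.3 + 1.5j, -2.3 - 1.5j, 0.6. Unstable (1 pole(s) in RHP)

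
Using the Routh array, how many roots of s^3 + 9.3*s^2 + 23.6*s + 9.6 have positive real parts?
Routh array:
s^3: [1, 23.6]; s^2: [9.3, 9.6]; s^1: [22.5677]; s^0: [9.6]
First column: [1, 9.3, 22.5677, 9.6]. Sign changes = RHP roots = 0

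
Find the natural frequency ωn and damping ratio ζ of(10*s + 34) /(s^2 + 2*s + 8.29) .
Underdamped: complex pole -1 + 2.7j. ωn = |pole| = 2.879, ζ = -Re(pole)/ωn = 0.3473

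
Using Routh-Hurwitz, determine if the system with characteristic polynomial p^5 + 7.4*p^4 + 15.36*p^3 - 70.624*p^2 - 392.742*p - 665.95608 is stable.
Routh array:
p^5: [1, 15.36, -392.742]; p^4: [7.4, -70.624, -665.95608]; p^3: [24.9038, -302.748]; p^2: [19.3356, -665.95608]; p^1: [554.987]; p^0: [-665.95608]
First column: [1, 7.4, 24.9038, 19.3356, 554.987, -665.95608]. Sign changes = 1.
No, unstable (1 RHP root(s))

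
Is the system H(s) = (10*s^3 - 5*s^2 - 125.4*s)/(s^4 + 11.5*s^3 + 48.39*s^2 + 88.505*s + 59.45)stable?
Denominator: s^4 + 11.5*s^3 + 48.39*s^2 + 88.505*s + 59.45 = (s + 2.5)(s + 2)(s + 4.1)(s + 2.9). Poles: -2, -2.5, -2.9, -4.1. All Re(p)<0: Yes (stable)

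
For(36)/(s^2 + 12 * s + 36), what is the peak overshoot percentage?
Standard form: ωn²/(s²+2ζωn·s+ωn²) → ωn = 6, ζ = 1.
ζ ≥ 1, so the response is non-oscillatory: peak overshoot = 0%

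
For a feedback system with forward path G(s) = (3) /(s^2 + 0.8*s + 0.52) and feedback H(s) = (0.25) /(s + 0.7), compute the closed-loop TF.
Closed-loop T = G/(1+GH).
Numerator: G_num * H_den = 3*s + 2.1.
Denominator: G_den * H_den + G_num * H_num = (s^3 + 1.5*s^2 + 1.08*s + 0.364) + (0.75) = s^3 + 1.5*s^2 + 1.08*s + 1.114.
T(s) = (3*s + 2.1)/(s^3 + 1.5*s^2 + 1.08*s + 1.114)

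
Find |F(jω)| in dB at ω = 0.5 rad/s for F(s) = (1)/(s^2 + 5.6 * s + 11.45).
Substitute s = j*0.5: F(j0.5) = 0.0840336 - 0.0210084j.
|F(j0.5)| = sqrt(Re² + Im²) = 0.08662.
20*log₁₀(0.08662) = -21.25 dB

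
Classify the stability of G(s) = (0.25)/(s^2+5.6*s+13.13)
Denominator: s^2 + 5.6*s + 13.13. Poles: -2.8 + 2.3j, -2.8 - 2.3j. Stable (all poles in LHP)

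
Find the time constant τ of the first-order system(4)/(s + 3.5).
First-order system: τ = -1/pole. Pole = -3.5. τ = -1/(-3.5) = 0.2857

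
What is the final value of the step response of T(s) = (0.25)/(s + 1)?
FVT: lim_{t→∞} y(t) = lim_{s→0} s*Y(s) where Y(s) = T(s)/s.
= lim_{s→0} T(s) = T(0) = num(0)/den(0) = 0.25/1 = 0.25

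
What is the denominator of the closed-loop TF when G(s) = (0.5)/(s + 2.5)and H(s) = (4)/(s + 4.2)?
Characteristic poly = G_den * H_den + G_num * H_num = (s^2 + 6.7*s + 10.5) + (2) = s^2 + 6.7*s + 12.5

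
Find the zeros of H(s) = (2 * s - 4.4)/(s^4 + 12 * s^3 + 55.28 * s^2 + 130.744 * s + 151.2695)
Set numerator = 0: 2*s - 4.4 = 0 → Zeros: 2.2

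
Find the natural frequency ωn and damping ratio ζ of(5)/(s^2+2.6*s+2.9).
Underdamped: complex pole -1.3 + 1.1j. ωn = |pole| = 1.703, ζ = -Re(pole)/ωn = 0.7634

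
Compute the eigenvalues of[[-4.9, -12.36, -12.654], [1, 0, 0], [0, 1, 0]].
Eigenvalues solve det(λI - A) = 0.
Characteristic polynomial: λ^3 + 4.9*λ^2 + 12.36*λ + 12.654 = 0.
Factor: (λ + 1.9)(λ^2 + 3*λ + 6.66) = 0.
Roots: -1.5 + 2.1j, -1.5 - 2.1j, -1.9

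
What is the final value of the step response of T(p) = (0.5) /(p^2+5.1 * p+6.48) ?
FVT: lim_{t→∞} y(t) = lim_{p→0} p*Y(p) where Y(p) = T(p)/p.
= lim_{p→0} T(p) = T(0) = num(0)/den(0) = 0.5/6.48 = 0.07716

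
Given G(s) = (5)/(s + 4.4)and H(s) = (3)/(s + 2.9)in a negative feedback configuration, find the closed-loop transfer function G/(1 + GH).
Closed-loop T = G/(1+GH).
Numerator: G_num * H_den = 5*s + 14.5.
Denominator: G_den * H_den + G_num * H_num = (s^2 + 7.3*s + 12.76) + (15) = s^2 + 7.3*s + 27.76.
T(s) = (5*s + 14.5)/(s^2 + 7.3*s + 27.76)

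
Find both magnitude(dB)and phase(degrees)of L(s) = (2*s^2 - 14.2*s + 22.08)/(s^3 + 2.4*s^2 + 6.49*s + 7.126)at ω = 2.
Substitute s = j*2: L(j2) = -5.70051 + 0.00463115j.
|L| = 20*log₁₀(sqrt(Re²+Im²)) = 15.12 dB.
∠L = atan2(Im, Re) = 179.95° (principal value).
Summing the individual angle contributions Σ∠(j2 − zᵢ) − Σ∠(j2 − pₖ) over the 2 zero(s) and 3 pole(s), each followed continuously from ω = 0 (DC phase referenced to (−180°, 180°]), gives -180.05°, i.e. the principal value - 360°. Continuous Bode phase = -180.05°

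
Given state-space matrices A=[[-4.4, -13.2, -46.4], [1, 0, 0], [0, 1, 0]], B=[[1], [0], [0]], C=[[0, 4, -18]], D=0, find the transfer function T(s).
T(s) = C(sI - A)⁻¹B + D.
Characteristic polynomial det(sI - A) = s^3 + 4.4*s^2 + 13.2*s + 46.4.
Numerator from C·adj(sI-A)·B + D·det(sI-A) = 4*s - 18.
T(s) = (4*s - 18)/(s^3 + 4.4*s^2 + 13.2*s + 46.4)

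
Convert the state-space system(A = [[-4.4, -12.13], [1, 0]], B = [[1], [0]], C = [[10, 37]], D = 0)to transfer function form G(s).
G(s) = C(sI - A)⁻¹B + D.
Characteristic polynomial det(sI - A) = s^2 + 4.4*s + 12.13.
Numerator from C·adj(sI-A)·B + D·det(sI-A) = 10*s + 37.
G(s) = (10*s + 37)/(s^2 + 4.4*s + 12.13)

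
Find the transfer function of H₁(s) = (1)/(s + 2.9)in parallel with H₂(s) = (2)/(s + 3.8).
Parallel: H = H₁ + H₂ = (n₁·d₂ + n₂·d₁)/(d₁·d₂).
n₁·d₂ = s + 3.8. n₂·d₁ = 2*s + 5.8. Sum = 3*s + 9.6. d₁·d₂ = s^2 + 6.7*s + 11.02.
H(s) = (3*s + 9.6)/(s^2 + 6.7*s + 11.02)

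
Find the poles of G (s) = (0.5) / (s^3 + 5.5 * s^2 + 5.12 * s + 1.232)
Set denominator = 0: s^3 + 5.5*s^2 + 5.12*s + 1.232 = (s + 0.7)(s + 0.4)(s + 4.4) = 0 → Poles: -0.4, -0.7, -4.4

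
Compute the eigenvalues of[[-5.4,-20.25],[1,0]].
Eigenvalues solve det(λI - A) = 0.
Characteristic polynomial: λ^2 + 5.4*λ + 20.25 = 0.
Roots: -2.7 + 3.6j, -2.7 - 3.6j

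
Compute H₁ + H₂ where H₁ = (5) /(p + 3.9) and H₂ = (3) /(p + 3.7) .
Parallel: H = H₁ + H₂ = (n₁·d₂ + n₂·d₁)/(d₁·d₂).
n₁·d₂ = 5*p + 18.5. n₂·d₁ = 3*p + 11.7. Sum = 8*p + 30.2. d₁·d₂ = p^2 + 7.6*p + 14.43.
H(p) = (8*p + 30.2)/(p^2 + 7.6*p + 14.43)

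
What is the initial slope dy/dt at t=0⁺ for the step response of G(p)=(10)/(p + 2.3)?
IVT: y'(0⁺) = lim_{p→∞} p²·Y(p) = lim_{p→∞} p·G(p).
deg(num) = 0, deg(den) = 1, relative degree = 1, so p·G(p) → (leading num)/(leading den) = 10/1 = 10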